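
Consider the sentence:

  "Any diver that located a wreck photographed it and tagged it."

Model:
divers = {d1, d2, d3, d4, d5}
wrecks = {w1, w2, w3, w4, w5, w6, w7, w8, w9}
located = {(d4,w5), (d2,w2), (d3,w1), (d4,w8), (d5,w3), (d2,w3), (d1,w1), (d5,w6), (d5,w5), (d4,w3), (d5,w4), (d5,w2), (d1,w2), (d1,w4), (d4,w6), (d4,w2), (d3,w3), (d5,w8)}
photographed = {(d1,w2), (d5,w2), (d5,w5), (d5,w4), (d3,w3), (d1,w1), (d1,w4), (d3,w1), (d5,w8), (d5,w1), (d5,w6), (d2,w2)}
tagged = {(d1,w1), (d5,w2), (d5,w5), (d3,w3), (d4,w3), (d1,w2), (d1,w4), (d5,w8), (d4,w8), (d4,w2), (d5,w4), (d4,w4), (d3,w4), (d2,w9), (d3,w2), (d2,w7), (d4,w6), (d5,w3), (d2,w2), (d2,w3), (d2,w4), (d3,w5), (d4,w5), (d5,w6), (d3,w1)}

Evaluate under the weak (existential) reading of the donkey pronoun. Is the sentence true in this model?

False

"it" takes "a wreck" as antecedent — a donkey pronoun bound across the clause boundary.
Weak reading: every diver d with some located-wreck has at least one located-wreck w such that photographed(d,w) ∧ tagged(d,w).
Per diver: d1:✓  d2:✓  d3:✓  d4:✗  d5:✓
d4 has no witness among its located-wrecks.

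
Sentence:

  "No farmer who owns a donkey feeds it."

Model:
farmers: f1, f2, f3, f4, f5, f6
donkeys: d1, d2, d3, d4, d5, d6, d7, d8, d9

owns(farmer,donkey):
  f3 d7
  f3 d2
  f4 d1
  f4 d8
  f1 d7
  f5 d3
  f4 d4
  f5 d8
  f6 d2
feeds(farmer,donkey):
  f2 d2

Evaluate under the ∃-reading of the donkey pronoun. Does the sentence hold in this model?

True

"it" takes "a donkey" as antecedent — a donkey pronoun bound across the clause boundary.
Truth condition: for no (f,d) with owns(f,d) does feeds(f,d) hold.
Restrictor pairs — does the scope hold? (f1,d7):fails  (f3,d2):fails  (f3,d7):fails  (f4,d1):fails  (f4,d4):fails  (f4,d8):fails  (f5,d3):fails  (f5,d8):fails  (f6,d2):fails
Scope holds for no restrictor pair, so the sentence is true.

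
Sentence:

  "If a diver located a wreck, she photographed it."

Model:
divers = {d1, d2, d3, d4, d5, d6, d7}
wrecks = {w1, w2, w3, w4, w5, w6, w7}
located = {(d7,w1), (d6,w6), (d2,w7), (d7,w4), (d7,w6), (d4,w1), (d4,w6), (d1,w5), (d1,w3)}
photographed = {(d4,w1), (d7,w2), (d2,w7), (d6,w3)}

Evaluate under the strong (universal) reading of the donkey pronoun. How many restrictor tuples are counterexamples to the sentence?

"it" takes "a wreck" as antecedent — a donkey pronoun bound across the clause boundary.
Strong reading: for every (d,w) with located(d,w), photographed(d,w).
Restrictor pairs: (d1,w3) ✗  (d1,w5) ✗  (d2,w7) ✓  (d4,w1) ✓  (d4,w6) ✗  (d6,w6) ✗  (d7,w1) ✗  (d7,w4) ✗  (d7,w6) ✗
Counterexamples (restrictor pairs failing the scope): 7.

7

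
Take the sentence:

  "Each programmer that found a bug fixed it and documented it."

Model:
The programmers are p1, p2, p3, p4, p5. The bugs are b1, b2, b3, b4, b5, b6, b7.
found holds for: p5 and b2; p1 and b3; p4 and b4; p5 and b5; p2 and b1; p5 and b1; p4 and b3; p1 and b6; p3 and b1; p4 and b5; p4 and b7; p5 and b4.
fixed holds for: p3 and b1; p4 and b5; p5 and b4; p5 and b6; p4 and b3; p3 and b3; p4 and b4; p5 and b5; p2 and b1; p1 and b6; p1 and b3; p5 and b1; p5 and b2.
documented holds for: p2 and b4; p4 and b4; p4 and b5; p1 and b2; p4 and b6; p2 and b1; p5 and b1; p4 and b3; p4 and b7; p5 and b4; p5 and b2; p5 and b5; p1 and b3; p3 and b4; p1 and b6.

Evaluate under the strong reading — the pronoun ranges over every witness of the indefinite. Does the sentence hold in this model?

False

"it" takes "a bug" as antecedent — a donkey pronoun bound across the clause boundary.
Strong reading: for every (p,b) with found(p,b), fixed(p,b) ∧ documented(p,b).
Restrictor pairs: (p1,b3) ✓  (p1,b6) ✓  (p2,b1) ✓  (p3,b1) ✗  (p4,b3) ✓  (p4,b4) ✓  (p4,b5) ✓  (p4,b7) ✗  (p5,b1) ✓  (p5,b2) ✓  (p5,b4) ✓  (p5,b5) ✓
Counterexample: (p3,b1) is in found but fails the scope.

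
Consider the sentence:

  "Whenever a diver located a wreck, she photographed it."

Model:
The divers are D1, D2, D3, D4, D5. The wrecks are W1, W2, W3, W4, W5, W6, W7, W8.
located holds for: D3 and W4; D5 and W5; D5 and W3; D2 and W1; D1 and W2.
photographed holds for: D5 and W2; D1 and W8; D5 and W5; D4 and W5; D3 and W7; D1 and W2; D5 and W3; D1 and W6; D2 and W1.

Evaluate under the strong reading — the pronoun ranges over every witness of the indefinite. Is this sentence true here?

"it" takes "a wreck" as antecedent — a donkey pronoun bound across the clause boundary.
Strong reading: for every (d,w) with located(d,w), photographed(d,w).
Restrictor pairs: (D1,W2) ✓  (D2,W1) ✓  (D3,W4) ✗  (D5,W3) ✓  (D5,W5) ✓
Counterexample: (D3,W4) is in located but fails the scope.

False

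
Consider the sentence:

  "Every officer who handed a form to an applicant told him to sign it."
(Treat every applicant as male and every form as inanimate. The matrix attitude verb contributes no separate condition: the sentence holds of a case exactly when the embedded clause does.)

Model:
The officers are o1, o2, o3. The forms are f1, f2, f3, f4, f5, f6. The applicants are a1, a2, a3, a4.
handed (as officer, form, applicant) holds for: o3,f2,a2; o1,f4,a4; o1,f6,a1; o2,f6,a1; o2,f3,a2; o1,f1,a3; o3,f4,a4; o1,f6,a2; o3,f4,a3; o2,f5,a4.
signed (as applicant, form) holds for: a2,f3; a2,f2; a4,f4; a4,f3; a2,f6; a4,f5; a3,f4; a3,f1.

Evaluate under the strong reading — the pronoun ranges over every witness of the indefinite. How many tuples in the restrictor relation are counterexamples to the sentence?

2

"him" takes "an applicant" as antecedent and "it" takes "a form"; both are donkey pronouns co-varying with the restrictor.
Strong reading: for every (o,f,a) with handed(o,f,a), signed(a,f).
Restrictor triples: (o1,f1,a3)→signed(a3,f1) ✓  (o1,f4,a4)→signed(a4,f4) ✓  (o1,f6,a1)→signed(a1,f6) ✗  (o1,f6,a2)→signed(a2,f6) ✓  (o2,f3,a2)→signed(a2,f3) ✓  (o2,f5,a4)→signed(a4,f5) ✓  (o2,f6,a1)→signed(a1,f6) ✗  (o3,f2,a2)→signed(a2,f2) ✓  (o3,f4,a3)→signed(a3,f4) ✓  (o3,f4,a4)→signed(a4,f4) ✓
Counterexamples (restrictor triples failing the scope): 2.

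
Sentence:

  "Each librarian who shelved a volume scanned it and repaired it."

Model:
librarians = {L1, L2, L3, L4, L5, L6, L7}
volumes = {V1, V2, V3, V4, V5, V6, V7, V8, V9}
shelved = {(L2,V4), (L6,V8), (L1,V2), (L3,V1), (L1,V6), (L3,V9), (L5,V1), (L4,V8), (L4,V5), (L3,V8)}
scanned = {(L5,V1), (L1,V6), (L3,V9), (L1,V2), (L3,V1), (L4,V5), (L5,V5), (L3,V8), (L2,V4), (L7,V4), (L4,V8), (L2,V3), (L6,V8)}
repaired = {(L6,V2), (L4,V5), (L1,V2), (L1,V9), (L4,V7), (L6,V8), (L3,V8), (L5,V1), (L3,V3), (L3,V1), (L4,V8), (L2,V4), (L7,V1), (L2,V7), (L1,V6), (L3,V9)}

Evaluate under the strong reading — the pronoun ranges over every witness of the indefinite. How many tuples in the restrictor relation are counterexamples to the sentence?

"it" takes "a volume" as antecedent — a donkey pronoun bound across the clause boundary.
Strong reading: for every (l,v) with shelved(l,v), scanned(l,v) ∧ repaired(l,v).
Restrictor pairs: (L1,V2) ✓  (L1,V6) ✓  (L2,V4) ✓  (L3,V1) ✓  (L3,V8) ✓  (L3,V9) ✓  (L4,V5) ✓  (L4,V8) ✓  (L5,V1) ✓  (L6,V8) ✓
Counterexamples (restrictor pairs failing the scope): 0.

0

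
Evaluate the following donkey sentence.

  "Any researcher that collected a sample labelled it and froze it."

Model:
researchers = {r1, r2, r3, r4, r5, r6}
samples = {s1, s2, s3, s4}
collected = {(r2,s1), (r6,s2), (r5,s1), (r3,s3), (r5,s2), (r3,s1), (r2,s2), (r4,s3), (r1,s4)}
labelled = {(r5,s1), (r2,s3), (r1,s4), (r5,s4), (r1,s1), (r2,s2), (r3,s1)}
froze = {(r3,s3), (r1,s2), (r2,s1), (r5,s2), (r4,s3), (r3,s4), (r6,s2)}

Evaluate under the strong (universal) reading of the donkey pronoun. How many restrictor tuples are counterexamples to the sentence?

"it" takes "a sample" as antecedent — a donkey pronoun bound across the clause boundary.
Strong reading: for every (r,s) with collected(r,s), labelled(r,s) ∧ froze(r,s).
Restrictor pairs: (r1,s4) ✗  (r2,s1) ✗  (r2,s2) ✗  (r3,s1) ✗  (r3,s3) ✗  (r4,s3) ✗  (r5,s1) ✗  (r5,s2) ✗  (r6,s2) ✗
Counterexamples (restrictor pairs failing the scope): 9.

9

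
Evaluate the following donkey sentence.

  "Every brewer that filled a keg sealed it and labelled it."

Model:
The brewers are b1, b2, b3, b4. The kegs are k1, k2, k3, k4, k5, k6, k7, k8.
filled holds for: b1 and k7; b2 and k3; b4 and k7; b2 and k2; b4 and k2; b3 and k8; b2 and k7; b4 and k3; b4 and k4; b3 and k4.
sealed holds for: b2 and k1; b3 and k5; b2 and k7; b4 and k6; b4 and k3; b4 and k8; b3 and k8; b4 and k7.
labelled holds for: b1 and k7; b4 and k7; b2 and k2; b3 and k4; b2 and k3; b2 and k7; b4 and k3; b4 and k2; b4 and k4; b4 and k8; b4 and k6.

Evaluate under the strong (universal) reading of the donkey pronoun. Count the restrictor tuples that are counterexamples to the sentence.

"it" takes "a keg" as antecedent — a donkey pronoun bound across the clause boundary.
Strong reading: for every (b,k) with filled(b,k), sealed(b,k) ∧ labelled(b,k).
Restrictor pairs: (b1,k7) ✗  (b2,k2) ✗  (b2,k3) ✗  (b2,k7) ✓  (b3,k4) ✗  (b3,k8) ✗  (b4,k2) ✗  (b4,k3) ✓  (b4,k4) ✗  (b4,k7) ✓
Counterexamples (restrictor pairs failing the scope): 7.

7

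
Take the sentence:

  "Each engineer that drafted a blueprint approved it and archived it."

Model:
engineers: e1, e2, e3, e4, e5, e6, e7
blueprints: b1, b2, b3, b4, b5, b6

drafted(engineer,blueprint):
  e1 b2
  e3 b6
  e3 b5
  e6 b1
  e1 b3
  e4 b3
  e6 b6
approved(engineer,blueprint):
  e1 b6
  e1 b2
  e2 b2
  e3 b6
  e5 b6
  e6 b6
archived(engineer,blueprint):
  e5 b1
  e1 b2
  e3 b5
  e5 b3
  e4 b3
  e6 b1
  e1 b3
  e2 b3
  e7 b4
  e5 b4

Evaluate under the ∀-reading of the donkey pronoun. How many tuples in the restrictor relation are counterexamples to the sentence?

6

"it" takes "a blueprint" as antecedent — a donkey pronoun bound across the clause boundary.
Strong reading: for every (e,b) with drafted(e,b), approved(e,b) ∧ archived(e,b).
Restrictor pairs: (e1,b2) ✓  (e1,b3) ✗  (e3,b5) ✗  (e3,b6) ✗  (e4,b3) ✗  (e6,b1) ✗  (e6,b6) ✗
Counterexamples (restrictor pairs failing the scope): 6.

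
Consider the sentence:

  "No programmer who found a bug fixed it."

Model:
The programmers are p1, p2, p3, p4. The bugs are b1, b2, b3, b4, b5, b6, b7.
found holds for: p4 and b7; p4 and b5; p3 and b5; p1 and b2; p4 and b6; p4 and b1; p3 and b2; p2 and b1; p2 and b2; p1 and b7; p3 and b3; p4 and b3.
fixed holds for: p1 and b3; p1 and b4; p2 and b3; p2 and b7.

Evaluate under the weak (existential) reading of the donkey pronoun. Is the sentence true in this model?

"it" takes "a bug" as antecedent — a donkey pronoun bound across the clause boundary.
Truth condition: for no (p,b) with found(p,b) does fixed(p,b) hold.
Restrictor pairs — does the scope hold? (p1,b2):fails  (p1,b7):fails  (p2,b1):fails  (p2,b2):fails  (p3,b2):fails  (p3,b3):fails  (p3,b5):fails  (p4,b1):fails  (p4,b3):fails  (p4,b5):fails  (p4,b6):fails  (p4,b7):fails
Scope holds for no restrictor pair, so the sentence is true.

True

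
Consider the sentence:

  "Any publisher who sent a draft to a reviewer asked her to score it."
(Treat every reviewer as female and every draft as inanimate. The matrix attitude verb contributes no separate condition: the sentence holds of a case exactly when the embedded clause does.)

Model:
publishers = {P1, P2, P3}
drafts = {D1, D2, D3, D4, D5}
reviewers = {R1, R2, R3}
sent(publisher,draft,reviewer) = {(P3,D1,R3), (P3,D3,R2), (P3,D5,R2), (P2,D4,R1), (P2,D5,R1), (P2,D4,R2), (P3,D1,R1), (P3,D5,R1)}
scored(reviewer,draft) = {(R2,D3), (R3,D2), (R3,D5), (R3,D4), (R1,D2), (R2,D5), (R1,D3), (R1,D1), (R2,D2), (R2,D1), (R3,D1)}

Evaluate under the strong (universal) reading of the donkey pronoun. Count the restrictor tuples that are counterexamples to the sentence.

4

"her" takes "a reviewer" as antecedent and "it" takes "a draft"; both are donkey pronouns co-varying with the restrictor.
Strong reading: for every (p,d,r) with sent(p,d,r), scored(r,d).
Restrictor triples: (P2,D4,R1)→scored(R1,D4) ✗  (P2,D4,R2)→scored(R2,D4) ✗  (P2,D5,R1)→scored(R1,D5) ✗  (P3,D1,R1)→scored(R1,D1) ✓  (P3,D1,R3)→scored(R3,D1) ✓  (P3,D3,R2)→scored(R2,D3) ✓  (P3,D5,R1)→scored(R1,D5) ✗  (P3,D5,R2)→scored(R2,D5) ✓
Counterexamples (restrictor triples failing the scope): 4.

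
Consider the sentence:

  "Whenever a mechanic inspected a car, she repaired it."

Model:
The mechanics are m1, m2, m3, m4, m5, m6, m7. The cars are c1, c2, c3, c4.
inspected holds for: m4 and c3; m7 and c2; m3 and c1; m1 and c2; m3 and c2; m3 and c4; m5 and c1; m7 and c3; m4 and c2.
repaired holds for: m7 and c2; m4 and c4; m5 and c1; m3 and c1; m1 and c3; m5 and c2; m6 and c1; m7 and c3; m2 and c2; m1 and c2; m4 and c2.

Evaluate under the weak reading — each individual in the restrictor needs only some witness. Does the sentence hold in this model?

"it" takes "a car" as antecedent — a donkey pronoun bound across the clause boundary.
Weak reading: every mechanic m with some inspected-car has at least one inspected-car c such that repaired(m,c).
Per mechanic: m1:✓  m3:✓  m4:✓  m5:✓  m7:✓
Every mechanic in the restrictor has a witness.

True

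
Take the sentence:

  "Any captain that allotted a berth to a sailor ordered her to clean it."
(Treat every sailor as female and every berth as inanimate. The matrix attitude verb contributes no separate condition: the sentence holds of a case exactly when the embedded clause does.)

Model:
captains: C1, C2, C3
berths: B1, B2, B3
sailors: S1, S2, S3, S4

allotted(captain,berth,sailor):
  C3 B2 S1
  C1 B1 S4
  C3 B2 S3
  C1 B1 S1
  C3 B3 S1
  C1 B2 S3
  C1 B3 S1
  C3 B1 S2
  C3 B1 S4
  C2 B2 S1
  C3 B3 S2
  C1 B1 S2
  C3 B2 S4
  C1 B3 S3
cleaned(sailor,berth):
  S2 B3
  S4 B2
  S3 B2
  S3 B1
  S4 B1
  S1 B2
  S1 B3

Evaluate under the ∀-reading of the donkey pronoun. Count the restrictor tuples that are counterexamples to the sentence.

4

"her" takes "a sailor" as antecedent and "it" takes "a berth"; both are donkey pronouns co-varying with the restrictor.
Strong reading: for every (c,b,s) with allotted(c,b,s), cleaned(s,b).
Restrictor triples: (C1,B1,S1)→cleaned(S1,B1) ✗  (C1,B1,S2)→cleaned(S2,B1) ✗  (C1,B1,S4)→cleaned(S4,B1) ✓  (C1,B2,S3)→cleaned(S3,B2) ✓  (C1,B3,S1)→cleaned(S1,B3) ✓  (C1,B3,S3)→cleaned(S3,B3) ✗  (C2,B2,S1)→cleaned(S1,B2) ✓  (C3,B1,S2)→cleaned(S2,B1) ✗  (C3,B1,S4)→cleaned(S4,B1) ✓  (C3,B2,S1)→cleaned(S1,B2) ✓  (C3,B2,S3)→cleaned(S3,B2) ✓  (C3,B2,S4)→cleaned(S4,B2) ✓  (C3,B3,S1)→cleaned(S1,B3) ✓  (C3,B3,S2)→cleaned(S2,B3) ✓
Counterexamples (restrictor triples failing the scope): 4.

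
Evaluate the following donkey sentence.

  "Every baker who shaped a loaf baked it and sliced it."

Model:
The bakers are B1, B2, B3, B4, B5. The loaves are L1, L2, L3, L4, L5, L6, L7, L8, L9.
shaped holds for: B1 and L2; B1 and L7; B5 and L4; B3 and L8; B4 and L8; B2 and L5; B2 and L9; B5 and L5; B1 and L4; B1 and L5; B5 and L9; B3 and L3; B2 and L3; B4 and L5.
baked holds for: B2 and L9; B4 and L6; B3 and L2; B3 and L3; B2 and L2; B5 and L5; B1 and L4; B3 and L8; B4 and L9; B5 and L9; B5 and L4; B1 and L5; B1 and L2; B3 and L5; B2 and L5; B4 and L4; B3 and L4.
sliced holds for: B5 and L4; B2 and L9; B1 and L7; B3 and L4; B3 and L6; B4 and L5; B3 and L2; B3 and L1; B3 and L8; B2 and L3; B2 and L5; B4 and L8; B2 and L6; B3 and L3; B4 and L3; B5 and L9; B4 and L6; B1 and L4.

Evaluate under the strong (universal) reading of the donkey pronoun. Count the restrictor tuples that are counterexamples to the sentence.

7

"it" takes "a loaf" as antecedent — a donkey pronoun bound across the clause boundary.
Strong reading: for every (b,l) with shaped(b,l), baked(b,l) ∧ sliced(b,l).
Restrictor pairs: (B1,L2) ✗  (B1,L4) ✓  (B1,L5) ✗  (B1,L7) ✗  (B2,L3) ✗  (B2,L5) ✓  (B2,L9) ✓  (B3,L3) ✓  (B3,L8) ✓  (B4,L5) ✗  (B4,L8) ✗  (B5,L4) ✓  (B5,L5) ✗  (B5,L9) ✓
Counterexamples (restrictor pairs failing the scope): 7.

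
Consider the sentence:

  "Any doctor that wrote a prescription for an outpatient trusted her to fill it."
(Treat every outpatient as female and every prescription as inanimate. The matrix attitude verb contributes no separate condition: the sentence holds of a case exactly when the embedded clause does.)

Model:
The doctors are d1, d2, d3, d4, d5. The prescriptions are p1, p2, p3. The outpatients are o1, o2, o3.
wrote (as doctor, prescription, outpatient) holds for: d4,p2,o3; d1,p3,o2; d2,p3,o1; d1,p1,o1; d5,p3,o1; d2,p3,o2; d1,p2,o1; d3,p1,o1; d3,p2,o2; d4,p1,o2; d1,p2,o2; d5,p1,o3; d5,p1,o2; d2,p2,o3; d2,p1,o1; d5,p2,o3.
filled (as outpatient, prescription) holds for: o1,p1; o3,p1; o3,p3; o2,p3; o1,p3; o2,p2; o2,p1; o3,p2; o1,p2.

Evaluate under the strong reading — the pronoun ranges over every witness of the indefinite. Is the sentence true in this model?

True

"her" takes "an outpatient" as antecedent and "it" takes "a prescription"; both are donkey pronouns co-varying with the restrictor.
Strong reading: for every (d,p,o) with wrote(d,p,o), filled(o,p).
Restrictor triples: (d1,p1,o1)→filled(o1,p1) ✓  (d1,p2,o1)→filled(o1,p2) ✓  (d1,p2,o2)→filled(o2,p2) ✓  (d1,p3,o2)→filled(o2,p3) ✓  (d2,p1,o1)→filled(o1,p1) ✓  (d2,p2,o3)→filled(o3,p2) ✓  (d2,p3,o1)→filled(o1,p3) ✓  (d2,p3,o2)→filled(o2,p3) ✓  (d3,p1,o1)→filled(o1,p1) ✓  (d3,p2,o2)→filled(o2,p2) ✓  (d4,p1,o2)→filled(o2,p1) ✓  (d4,p2,o3)→filled(o3,p2) ✓  (d5,p1,o2)→filled(o2,p1) ✓  (d5,p1,o3)→filled(o3,p1) ✓  (d5,p2,o3)→filled(o3,p2) ✓  (d5,p3,o1)→filled(o1,p3) ✓
Every restrictor triple satisfies the scope.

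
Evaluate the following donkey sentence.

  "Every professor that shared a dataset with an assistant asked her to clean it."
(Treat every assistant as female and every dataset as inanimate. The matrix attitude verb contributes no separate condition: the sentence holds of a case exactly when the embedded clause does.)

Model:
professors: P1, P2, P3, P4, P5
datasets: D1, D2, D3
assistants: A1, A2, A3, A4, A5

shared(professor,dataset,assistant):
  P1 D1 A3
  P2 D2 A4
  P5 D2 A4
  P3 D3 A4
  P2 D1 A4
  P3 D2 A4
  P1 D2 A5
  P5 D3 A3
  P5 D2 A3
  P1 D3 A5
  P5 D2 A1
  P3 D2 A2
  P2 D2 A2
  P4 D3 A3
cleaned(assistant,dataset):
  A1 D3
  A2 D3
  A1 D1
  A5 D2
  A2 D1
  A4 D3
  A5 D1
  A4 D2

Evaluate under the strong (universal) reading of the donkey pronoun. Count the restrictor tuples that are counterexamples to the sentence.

9

"her" takes "an assistant" as antecedent and "it" takes "a dataset"; both are donkey pronouns co-varying with the restrictor.
Strong reading: for every (p,d,a) with shared(p,d,a), cleaned(a,d).
Restrictor triples: (P1,D1,A3)→cleaned(A3,D1) ✗  (P1,D2,A5)→cleaned(A5,D2) ✓  (P1,D3,A5)→cleaned(A5,D3) ✗  (P2,D1,A4)→cleaned(A4,D1) ✗  (P2,D2,A2)→cleaned(A2,D2) ✗  (P2,D2,A4)→cleaned(A4,D2) ✓  (P3,D2,A2)→cleaned(A2,D2) ✗  (P3,D2,A4)→cleaned(A4,D2) ✓  (P3,D3,A4)→cleaned(A4,D3) ✓  (P4,D3,A3)→cleaned(A3,D3) ✗  (P5,D2,A1)→cleaned(A1,D2) ✗  (P5,D2,A3)→cleaned(A3,D2) ✗  (P5,D2,A4)→cleaned(A4,D2) ✓  (P5,D3,A3)→cleaned(A3,D3) ✗
Counterexamples (restrictor triples failing the scope): 9.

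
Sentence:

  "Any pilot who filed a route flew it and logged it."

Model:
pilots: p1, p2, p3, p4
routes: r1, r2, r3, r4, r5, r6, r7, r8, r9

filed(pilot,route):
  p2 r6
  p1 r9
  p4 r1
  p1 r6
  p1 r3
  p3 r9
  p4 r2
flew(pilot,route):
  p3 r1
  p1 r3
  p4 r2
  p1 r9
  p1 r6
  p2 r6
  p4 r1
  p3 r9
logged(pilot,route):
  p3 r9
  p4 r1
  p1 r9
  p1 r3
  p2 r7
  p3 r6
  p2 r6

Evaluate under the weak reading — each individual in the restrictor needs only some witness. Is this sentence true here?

"it" takes "a route" as antecedent — a donkey pronoun bound across the clause boundary.
Weak reading: every pilot p with some filed-route has at least one filed-route r such that flew(p,r) ∧ logged(p,r).
Per pilot: p1:✓  p2:✓  p3:✓  p4:✓
Every pilot in the restrictor has a witness.

True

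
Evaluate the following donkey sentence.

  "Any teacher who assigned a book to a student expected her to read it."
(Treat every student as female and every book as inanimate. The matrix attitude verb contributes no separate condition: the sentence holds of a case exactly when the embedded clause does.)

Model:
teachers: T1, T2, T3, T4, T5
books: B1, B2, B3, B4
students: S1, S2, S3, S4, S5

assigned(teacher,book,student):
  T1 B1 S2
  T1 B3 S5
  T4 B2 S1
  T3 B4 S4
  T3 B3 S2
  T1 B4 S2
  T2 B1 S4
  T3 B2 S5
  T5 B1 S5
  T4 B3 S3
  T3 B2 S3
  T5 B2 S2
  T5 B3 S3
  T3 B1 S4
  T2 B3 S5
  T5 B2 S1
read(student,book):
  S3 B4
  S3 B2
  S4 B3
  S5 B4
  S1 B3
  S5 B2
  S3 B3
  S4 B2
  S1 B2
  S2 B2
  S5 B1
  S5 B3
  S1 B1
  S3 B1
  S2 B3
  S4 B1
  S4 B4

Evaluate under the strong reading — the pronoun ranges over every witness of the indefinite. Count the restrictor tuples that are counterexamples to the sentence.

2

"her" takes "a student" as antecedent and "it" takes "a book"; both are donkey pronouns co-varying with the restrictor.
Strong reading: for every (t,b,s) with assigned(t,b,s), read(s,b).
Restrictor triples: (T1,B1,S2)→read(S2,B1) ✗  (T1,B3,S5)→read(S5,B3) ✓  (T1,B4,S2)→read(S2,B4) ✗  (T2,B1,S4)→read(S4,B1) ✓  (T2,B3,S5)→read(S5,B3) ✓  (T3,B1,S4)→read(S4,B1) ✓  (T3,B2,S3)→read(S3,B2) ✓  (T3,B2,S5)→read(S5,B2) ✓  (T3,B3,S2)→read(S2,B3) ✓  (T3,B4,S4)→read(S4,B4) ✓  (T4,B2,S1)→read(S1,B2) ✓  (T4,B3,S3)→read(S3,B3) ✓  (T5,B1,S5)→read(S5,B1) ✓  (T5,B2,S1)→read(S1,B2) ✓  (T5,B2,S2)→read(S2,B2) ✓  (T5,B3,S3)→read(S3,B3) ✓
Counterexamples (restrictor triples failing the scope): 2.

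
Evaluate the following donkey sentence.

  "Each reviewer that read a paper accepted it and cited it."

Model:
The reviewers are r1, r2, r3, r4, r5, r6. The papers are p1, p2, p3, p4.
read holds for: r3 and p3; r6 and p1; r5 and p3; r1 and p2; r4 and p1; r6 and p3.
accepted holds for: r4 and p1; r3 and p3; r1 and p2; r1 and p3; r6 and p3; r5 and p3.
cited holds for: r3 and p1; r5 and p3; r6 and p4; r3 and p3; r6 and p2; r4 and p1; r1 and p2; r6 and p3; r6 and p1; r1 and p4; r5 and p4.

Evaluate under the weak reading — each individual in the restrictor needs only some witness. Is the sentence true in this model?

True

"it" takes "a paper" as antecedent — a donkey pronoun bound across the clause boundary.
Weak reading: every reviewer r with some read-paper has at least one read-paper p such that accepted(r,p) ∧ cited(r,p).
Per reviewer: r1:✓  r3:✓  r4:✓  r5:✓  r6:✓
Every reviewer in the restrictor has a witness.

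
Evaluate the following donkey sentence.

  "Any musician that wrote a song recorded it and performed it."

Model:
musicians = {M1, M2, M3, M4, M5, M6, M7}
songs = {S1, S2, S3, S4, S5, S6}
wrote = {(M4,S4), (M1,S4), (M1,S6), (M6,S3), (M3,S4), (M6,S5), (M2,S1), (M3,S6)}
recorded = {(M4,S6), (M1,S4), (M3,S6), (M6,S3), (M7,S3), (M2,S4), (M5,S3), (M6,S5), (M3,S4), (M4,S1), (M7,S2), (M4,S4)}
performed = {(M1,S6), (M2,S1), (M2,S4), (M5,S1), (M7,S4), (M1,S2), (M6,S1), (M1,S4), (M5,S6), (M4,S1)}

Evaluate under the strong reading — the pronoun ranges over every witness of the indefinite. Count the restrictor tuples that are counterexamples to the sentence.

"it" takes "a song" as antecedent — a donkey pronoun bound across the clause boundary.
Strong reading: for every (m,s) with wrote(m,s), recorded(m,s) ∧ performed(m,s).
Restrictor pairs: (M1,S4) ✓  (M1,S6) ✗  (M2,S1) ✗  (M3,S4) ✗  (M3,S6) ✗  (M4,S4) ✗  (M6,S3) ✗  (M6,S5) ✗
Counterexamples (restrictor pairs failing the scope): 7.

7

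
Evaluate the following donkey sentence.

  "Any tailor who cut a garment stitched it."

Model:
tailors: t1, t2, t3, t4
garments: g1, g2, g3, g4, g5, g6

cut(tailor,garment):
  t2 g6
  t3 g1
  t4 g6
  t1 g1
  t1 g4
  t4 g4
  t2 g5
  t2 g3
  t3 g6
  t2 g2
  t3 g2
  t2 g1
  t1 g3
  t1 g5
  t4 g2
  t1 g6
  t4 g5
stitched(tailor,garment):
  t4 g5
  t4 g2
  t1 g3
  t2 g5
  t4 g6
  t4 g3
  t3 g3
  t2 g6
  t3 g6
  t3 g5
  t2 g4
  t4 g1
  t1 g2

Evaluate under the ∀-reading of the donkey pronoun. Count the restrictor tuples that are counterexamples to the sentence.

"it" takes "a garment" as antecedent — a donkey pronoun bound across the clause boundary.
Strong reading: for every (t,g) with cut(t,g), stitched(t,g).
Restrictor pairs: (t1,g1) ✗  (t1,g3) ✓  (t1,g4) ✗  (t1,g5) ✗  (t1,g6) ✗  (t2,g1) ✗  (t2,g2) ✗  (t2,g3) ✗  (t2,g5) ✓  (t2,g6) ✓  (t3,g1) ✗  (t3,g2) ✗  (t3,g6) ✓  (t4,g2) ✓  (t4,g4) ✗  (t4,g5) ✓  (t4,g6) ✓
Counterexamples (restrictor pairs failing the scope): 10.

10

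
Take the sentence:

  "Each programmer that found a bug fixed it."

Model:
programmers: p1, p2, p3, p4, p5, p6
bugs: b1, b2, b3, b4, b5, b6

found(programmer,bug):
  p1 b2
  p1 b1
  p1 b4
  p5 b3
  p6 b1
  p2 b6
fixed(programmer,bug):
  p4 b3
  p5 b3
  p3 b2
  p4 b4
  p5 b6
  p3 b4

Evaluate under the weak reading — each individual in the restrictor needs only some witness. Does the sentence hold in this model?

False

"it" takes "a bug" as antecedent — a donkey pronoun bound across the clause boundary.
Weak reading: every programmer p with some found-bug has at least one found-bug b such that fixed(p,b).
Per programmer: p1:✗  p2:✗  p5:✓  p6:✗
p1 has no witness among its found-bugs.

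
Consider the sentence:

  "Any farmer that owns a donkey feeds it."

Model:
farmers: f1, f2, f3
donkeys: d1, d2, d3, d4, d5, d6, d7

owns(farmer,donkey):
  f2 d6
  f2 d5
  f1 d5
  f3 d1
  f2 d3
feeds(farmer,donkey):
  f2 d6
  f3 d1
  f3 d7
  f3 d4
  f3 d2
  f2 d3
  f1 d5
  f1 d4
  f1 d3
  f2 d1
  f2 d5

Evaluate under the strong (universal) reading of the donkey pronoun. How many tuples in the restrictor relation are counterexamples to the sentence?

0

"it" takes "a donkey" as antecedent — a donkey pronoun bound across the clause boundary.
Strong reading: for every (f,d) with owns(f,d), feeds(f,d).
Restrictor pairs: (f1,d5) ✓  (f2,d3) ✓  (f2,d5) ✓  (f2,d6) ✓  (f3,d1) ✓
Counterexamples (restrictor pairs failing the scope): 0.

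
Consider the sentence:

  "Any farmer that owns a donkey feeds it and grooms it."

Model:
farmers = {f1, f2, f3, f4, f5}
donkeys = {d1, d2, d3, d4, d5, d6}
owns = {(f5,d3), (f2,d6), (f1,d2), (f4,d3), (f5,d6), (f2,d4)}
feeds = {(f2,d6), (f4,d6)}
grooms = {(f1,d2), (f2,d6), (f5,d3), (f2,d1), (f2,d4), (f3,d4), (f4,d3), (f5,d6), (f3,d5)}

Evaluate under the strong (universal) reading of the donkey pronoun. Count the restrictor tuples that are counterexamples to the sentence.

"it" takes "a donkey" as antecedent — a donkey pronoun bound across the clause boundary.
Strong reading: for every (f,d) with owns(f,d), feeds(f,d) ∧ grooms(f,d).
Restrictor pairs: (f1,d2) ✗  (f2,d4) ✗  (f2,d6) ✓  (f4,d3) ✗  (f5,d3) ✗  (f5,d6) ✗
Counterexamples (restrictor pairs failing the scope): 5.

5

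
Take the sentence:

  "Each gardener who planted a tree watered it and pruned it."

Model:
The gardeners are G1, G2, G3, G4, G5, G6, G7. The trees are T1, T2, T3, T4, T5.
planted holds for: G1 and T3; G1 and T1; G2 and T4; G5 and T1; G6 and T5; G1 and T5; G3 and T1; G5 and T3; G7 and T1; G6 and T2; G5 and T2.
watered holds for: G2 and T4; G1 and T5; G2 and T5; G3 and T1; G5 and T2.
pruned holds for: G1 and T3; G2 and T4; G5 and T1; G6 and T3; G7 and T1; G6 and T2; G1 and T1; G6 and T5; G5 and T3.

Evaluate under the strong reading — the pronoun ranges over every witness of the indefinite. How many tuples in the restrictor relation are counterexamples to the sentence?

"it" takes "a tree" as antecedent — a donkey pronoun bound across the clause boundary.
Strong reading: for every (g,t) with planted(g,t), watered(g,t) ∧ pruned(g,t).
Restrictor pairs: (G1,T1) ✗  (G1,T3) ✗  (G1,T5) ✗  (G2,T4) ✓  (G3,T1) ✗  (G5,T1) ✗  (G5,T2) ✗  (G5,T3) ✗  (G6,T2) ✗  (G6,T5) ✗  (G7,T1) ✗
Counterexamples (restrictor pairs failing the scope): 10.

10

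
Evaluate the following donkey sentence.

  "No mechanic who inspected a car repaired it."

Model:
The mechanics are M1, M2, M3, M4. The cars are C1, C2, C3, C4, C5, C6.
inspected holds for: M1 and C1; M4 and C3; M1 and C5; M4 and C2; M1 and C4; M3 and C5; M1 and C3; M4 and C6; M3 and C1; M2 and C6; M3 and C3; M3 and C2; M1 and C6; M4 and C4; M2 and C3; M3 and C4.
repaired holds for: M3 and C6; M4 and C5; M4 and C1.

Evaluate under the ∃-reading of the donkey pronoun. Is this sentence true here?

"it" takes "a car" as antecedent — a donkey pronoun bound across the clause boundary.
Truth condition: for no (m,c) with inspected(m,c) does repaired(m,c) hold.
Restrictor pairs — does the scope hold? (M1,C1):fails  (M1,C3):fails  (M1,C4):fails  (M1,C5):fails  (M1,C6):fails  (M2,C3):fails  (M2,C6):fails  (M3,C1):fails  (M3,C2):fails  (M3,C3):fails  (M3,C4):fails  (M3,C5):fails  (M4,C2):fails  (M4,C3):fails  (M4,C4):fails  (M4,C6):fails
Scope holds for no restrictor pair, so the sentence is true.

True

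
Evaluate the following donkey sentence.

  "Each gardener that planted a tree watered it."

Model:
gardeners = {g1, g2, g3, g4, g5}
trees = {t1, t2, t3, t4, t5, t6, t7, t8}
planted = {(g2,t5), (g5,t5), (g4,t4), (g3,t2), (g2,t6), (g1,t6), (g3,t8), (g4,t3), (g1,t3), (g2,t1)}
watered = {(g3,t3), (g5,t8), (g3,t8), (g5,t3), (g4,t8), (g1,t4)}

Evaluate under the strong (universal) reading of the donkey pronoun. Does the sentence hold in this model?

False

"it" takes "a tree" as antecedent — a donkey pronoun bound across the clause boundary.
Strong reading: for every (g,t) with planted(g,t), watered(g,t).
Restrictor pairs: (g1,t3) ✗  (g1,t6) ✗  (g2,t1) ✗  (g2,t5) ✗  (g2,t6) ✗  (g3,t2) ✗  (g3,t8) ✓  (g4,t3) ✗  (g4,t4) ✗  (g5,t5) ✗
Counterexample: (g1,t3) is in planted but fails the scope.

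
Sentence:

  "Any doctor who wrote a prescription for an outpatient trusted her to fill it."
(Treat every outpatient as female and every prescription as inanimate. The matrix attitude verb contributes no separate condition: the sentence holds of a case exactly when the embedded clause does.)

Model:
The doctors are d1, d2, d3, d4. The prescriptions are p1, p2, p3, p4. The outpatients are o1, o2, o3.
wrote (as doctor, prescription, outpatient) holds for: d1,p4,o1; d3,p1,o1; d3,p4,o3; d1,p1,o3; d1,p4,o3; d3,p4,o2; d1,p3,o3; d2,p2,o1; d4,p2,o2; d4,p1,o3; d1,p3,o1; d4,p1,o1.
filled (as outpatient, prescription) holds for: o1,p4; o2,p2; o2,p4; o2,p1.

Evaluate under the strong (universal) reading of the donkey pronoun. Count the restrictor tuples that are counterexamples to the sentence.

"her" takes "an outpatient" as antecedent and "it" takes "a prescription"; both are donkey pronouns co-varying with the restrictor.
Strong reading: for every (d,p,o) with wrote(d,p,o), filled(o,p).
Restrictor triples: (d1,p1,o3)→filled(o3,p1) ✗  (d1,p3,o1)→filled(o1,p3) ✗  (d1,p3,o3)→filled(o3,p3) ✗  (d1,p4,o1)→filled(o1,p4) ✓  (d1,p4,o3)→filled(o3,p4) ✗  (d2,p2,o1)→filled(o1,p2) ✗  (d3,p1,o1)→filled(o1,p1) ✗  (d3,p4,o2)→filled(o2,p4) ✓  (d3,p4,o3)→filled(o3,p4) ✗  (d4,p1,o1)→filled(o1,p1) ✗  (d4,p1,o3)→filled(o3,p1) ✗  (d4,p2,o2)→filled(o2,p2) ✓
Counterexamples (restrictor triples failing the scope): 9.

9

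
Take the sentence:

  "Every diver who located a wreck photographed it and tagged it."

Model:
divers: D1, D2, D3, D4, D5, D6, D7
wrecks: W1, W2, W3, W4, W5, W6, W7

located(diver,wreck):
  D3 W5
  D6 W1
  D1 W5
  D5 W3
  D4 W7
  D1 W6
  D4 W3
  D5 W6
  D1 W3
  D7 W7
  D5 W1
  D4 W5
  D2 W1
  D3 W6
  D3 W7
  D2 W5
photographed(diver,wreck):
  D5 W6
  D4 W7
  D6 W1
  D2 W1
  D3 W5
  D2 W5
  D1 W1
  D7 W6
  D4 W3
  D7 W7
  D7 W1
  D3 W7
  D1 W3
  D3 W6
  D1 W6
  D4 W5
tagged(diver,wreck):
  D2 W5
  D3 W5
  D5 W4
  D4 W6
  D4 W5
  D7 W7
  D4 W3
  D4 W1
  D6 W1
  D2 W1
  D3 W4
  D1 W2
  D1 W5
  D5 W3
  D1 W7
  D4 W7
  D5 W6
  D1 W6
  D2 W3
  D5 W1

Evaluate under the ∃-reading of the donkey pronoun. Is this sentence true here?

"it" takes "a wreck" as antecedent — a donkey pronoun bound across the clause boundary.
Weak reading: every diver d with some located-wreck has at least one located-wreck w such that photographed(d,w) ∧ tagged(d,w).
Per diver: D1:✓  D2:✓  D3:✓  D4:✓  D5:✓  D6:✓  D7:✓
Every diver in the restrictor has a witness.

True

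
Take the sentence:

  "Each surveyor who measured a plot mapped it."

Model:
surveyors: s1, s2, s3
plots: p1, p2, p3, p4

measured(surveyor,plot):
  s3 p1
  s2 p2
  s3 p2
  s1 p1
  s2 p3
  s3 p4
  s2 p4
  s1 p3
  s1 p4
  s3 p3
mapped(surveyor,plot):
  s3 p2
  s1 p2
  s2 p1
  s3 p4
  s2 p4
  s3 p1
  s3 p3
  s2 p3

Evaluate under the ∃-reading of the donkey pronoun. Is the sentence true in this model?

False

"it" takes "a plot" as antecedent — a donkey pronoun bound across the clause boundary.
Weak reading: every surveyor s with some measured-plot has at least one measured-plot p such that mapped(s,p).
Per surveyor: s1:✗  s2:✓  s3:✓
s1 has no witness among its measured-plots.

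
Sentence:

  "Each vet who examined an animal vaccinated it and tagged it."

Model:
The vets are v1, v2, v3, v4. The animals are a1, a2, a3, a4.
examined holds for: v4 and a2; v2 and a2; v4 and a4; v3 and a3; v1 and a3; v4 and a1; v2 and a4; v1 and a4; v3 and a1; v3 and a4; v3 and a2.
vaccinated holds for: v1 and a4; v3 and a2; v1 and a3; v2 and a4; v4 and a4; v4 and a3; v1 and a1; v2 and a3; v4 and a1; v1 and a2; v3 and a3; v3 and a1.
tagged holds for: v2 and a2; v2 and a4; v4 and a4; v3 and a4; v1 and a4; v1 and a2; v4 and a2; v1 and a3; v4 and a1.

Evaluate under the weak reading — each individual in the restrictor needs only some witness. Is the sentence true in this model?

False

"it" takes "an animal" as antecedent — a donkey pronoun bound across the clause boundary.
Weak reading: every vet v with some examined-animal has at least one examined-animal a such that vaccinated(v,a) ∧ tagged(v,a).
Per vet: v1:✓  v2:✓  v3:✗  v4:✓
v3 has no witness among its examined-animals.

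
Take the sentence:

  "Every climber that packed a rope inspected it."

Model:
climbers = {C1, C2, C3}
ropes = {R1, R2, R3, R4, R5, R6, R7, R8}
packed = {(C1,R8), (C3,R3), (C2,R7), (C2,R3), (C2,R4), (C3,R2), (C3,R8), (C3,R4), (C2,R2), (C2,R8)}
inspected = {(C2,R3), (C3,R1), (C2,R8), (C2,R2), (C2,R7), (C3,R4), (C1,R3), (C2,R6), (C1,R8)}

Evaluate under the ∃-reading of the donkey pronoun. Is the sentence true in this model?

True

"it" takes "a rope" as antecedent — a donkey pronoun bound across the clause boundary.
Weak reading: every climber c with some packed-rope has at least one packed-rope r such that inspected(c,r).
Per climber: C1:✓  C2:✓  C3:✓
Every climber in the restrictor has a witness.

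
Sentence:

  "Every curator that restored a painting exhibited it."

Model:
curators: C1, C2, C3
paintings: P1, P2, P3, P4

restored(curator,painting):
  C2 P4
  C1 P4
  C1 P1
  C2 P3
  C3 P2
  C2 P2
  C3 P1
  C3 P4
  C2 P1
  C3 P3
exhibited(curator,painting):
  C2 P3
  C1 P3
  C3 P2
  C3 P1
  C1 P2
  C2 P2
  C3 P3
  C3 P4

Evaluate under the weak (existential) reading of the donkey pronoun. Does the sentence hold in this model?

"it" takes "a painting" as antecedent — a donkey pronoun bound across the clause boundary.
Weak reading: every curator c with some restored-painting has at least one restored-painting p such that exhibited(c,p).
Per curator: C1:✗  C2:✓  C3:✓
C1 has no witness among its restored-paintings.

False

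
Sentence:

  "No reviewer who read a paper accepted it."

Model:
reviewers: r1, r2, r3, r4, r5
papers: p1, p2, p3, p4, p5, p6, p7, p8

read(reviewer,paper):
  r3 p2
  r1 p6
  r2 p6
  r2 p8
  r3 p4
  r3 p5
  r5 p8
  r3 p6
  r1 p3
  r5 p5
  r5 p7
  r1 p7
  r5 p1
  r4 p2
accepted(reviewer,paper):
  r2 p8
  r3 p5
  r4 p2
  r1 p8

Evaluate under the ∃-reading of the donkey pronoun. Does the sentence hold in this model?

False

"it" takes "a paper" as antecedent — a donkey pronoun bound across the clause boundary.
Truth condition: for no (r,p) with read(r,p) does accepted(r,p) hold.
Restrictor pairs — does the scope hold? (r1,p3):fails  (r1,p6):fails  (r1,p7):fails  (r2,p6):fails  (r2,p8):holds  (r3,p2):fails  (r3,p4):fails  (r3,p5):holds  (r3,p6):fails  (r4,p2):holds  (r5,p1):fails  (r5,p5):fails  (r5,p7):fails  (r5,p8):fails
Scope holds for 3 pair(s), so the sentence is false.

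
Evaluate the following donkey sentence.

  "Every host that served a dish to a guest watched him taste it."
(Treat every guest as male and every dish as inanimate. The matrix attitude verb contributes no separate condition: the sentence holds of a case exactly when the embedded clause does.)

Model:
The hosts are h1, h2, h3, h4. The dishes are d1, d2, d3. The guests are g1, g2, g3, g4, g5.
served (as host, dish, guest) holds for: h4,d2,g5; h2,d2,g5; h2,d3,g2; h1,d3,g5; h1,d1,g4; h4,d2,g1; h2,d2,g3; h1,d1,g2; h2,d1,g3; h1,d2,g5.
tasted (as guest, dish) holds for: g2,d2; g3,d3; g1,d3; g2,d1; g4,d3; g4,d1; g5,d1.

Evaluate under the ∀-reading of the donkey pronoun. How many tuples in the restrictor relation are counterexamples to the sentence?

"him" takes "a guest" as antecedent and "it" takes "a dish"; both are donkey pronouns co-varying with the restrictor.
Strong reading: for every (h,d,g) with served(h,d,g), tasted(g,d).
Restrictor triples: (h1,d1,g2)→tasted(g2,d1) ✓  (h1,d1,g4)→tasted(g4,d1) ✓  (h1,d2,g5)→tasted(g5,d2) ✗  (h1,d3,g5)→tasted(g5,d3) ✗  (h2,d1,g3)→tasted(g3,d1) ✗  (h2,d2,g3)→tasted(g3,d2) ✗  (h2,d2,g5)→tasted(g5,d2) ✗  (h2,d3,g2)→tasted(g2,d3) ✗  (h4,d2,g1)→tasted(g1,d2) ✗  (h4,d2,g5)→tasted(g5,d2) ✗
Counterexamples (restrictor triples failing the scope): 8.

8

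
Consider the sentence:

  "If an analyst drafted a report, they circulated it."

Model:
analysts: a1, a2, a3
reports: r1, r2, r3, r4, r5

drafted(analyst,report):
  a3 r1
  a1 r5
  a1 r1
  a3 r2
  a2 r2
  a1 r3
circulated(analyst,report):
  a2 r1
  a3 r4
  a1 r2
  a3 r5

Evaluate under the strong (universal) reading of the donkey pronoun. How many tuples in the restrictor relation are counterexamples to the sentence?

6

"it" takes "a report" as antecedent — a donkey pronoun bound across the clause boundary.
Strong reading: for every (a,r) with drafted(a,r), circulated(a,r).
Restrictor pairs: (a1,r1) ✗  (a1,r3) ✗  (a1,r5) ✗  (a2,r2) ✗  (a3,r1) ✗  (a3,r2) ✗
Counterexamples (restrictor pairs failing the scope): 6.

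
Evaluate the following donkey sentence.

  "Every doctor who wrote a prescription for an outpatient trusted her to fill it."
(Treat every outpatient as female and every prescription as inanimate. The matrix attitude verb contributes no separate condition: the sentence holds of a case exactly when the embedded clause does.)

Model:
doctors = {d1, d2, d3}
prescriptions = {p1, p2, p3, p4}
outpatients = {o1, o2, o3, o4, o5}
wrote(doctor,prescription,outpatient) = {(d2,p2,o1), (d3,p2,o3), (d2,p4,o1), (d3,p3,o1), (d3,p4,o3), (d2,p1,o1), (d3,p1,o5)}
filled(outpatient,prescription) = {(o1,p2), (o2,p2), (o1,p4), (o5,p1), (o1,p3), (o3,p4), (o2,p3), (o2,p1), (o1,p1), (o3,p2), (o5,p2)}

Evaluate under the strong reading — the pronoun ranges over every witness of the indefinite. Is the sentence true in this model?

"her" takes "an outpatient" as antecedent and "it" takes "a prescription"; both are donkey pronouns co-varying with the restrictor.
Strong reading: for every (d,p,o) with wrote(d,p,o), filled(o,p).
Restrictor triples: (d2,p1,o1)→filled(o1,p1) ✓  (d2,p2,o1)→filled(o1,p2) ✓  (d2,p4,o1)→filled(o1,p4) ✓  (d3,p1,o5)→filled(o5,p1) ✓  (d3,p2,o3)→filled(o3,p2) ✓  (d3,p3,o1)→filled(o1,p3) ✓  (d3,p4,o3)→filled(o3,p4) ✓
Every restrictor triple satisfies the scope.

True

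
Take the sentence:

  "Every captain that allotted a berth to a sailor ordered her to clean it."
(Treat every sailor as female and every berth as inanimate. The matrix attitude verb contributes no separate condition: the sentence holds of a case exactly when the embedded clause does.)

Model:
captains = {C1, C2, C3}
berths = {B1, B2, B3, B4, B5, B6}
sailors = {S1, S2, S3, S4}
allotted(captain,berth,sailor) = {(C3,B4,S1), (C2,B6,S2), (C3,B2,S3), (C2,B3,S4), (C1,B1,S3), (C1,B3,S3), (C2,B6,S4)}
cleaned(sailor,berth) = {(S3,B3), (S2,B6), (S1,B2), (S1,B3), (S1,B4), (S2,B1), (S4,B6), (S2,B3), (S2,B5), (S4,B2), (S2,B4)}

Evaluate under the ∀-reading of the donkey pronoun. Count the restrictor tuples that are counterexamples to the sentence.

3

"her" takes "a sailor" as antecedent and "it" takes "a berth"; both are donkey pronouns co-varying with the restrictor.
Strong reading: for every (c,b,s) with allotted(c,b,s), cleaned(s,b).
Restrictor triples: (C1,B1,S3)→cleaned(S3,B1) ✗  (C1,B3,S3)→cleaned(S3,B3) ✓  (C2,B3,S4)→cleaned(S4,B3) ✗  (C2,B6,S2)→cleaned(S2,B6) ✓  (C2,B6,S4)→cleaned(S4,B6) ✓  (C3,B2,S3)→cleaned(S3,B2) ✗  (C3,B4,S1)→cleaned(S1,B4) ✓
Counterexamples (restrictor triples failing the scope): 3.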